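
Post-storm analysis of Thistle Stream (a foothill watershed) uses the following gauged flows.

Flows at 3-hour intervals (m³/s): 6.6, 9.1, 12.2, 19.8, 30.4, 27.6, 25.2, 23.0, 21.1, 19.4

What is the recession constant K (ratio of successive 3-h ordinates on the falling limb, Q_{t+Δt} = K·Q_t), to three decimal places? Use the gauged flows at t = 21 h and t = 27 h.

K ≈ 0.918

Using the recession-limb readings at t = 21 h and t = 27 h: Q falls from 23.0 to 19.4 m³/s over 2 intervals.
K = (Q₂/Q₁)^(1/2) = (19.4/23.0)^(1/2) = 0.918.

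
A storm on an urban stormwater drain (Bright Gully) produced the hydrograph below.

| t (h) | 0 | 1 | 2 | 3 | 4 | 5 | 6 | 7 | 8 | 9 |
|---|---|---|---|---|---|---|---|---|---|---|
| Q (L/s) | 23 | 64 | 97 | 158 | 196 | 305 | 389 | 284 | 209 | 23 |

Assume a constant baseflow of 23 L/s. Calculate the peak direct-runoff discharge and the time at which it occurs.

Subtracting baseflow gives direct-runoff ordinates: 0.0, 41.0, 74.0, 135.0, 173.0, 282.0, 366.0, 261.0, 186.0, 0.0 L/s.
The maximum is 366.0 L/s, occurring at the reading for t = 6 h.

Q_p = 366.0 L/s at t = 6 h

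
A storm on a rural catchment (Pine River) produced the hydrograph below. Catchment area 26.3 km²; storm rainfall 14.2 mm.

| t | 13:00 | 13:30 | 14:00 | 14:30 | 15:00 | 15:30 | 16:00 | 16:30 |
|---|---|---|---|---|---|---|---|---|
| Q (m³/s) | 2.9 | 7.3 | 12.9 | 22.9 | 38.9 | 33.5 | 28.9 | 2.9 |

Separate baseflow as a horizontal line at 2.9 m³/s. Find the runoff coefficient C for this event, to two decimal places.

ΣQ_DR = 127.0 m³/s; V = ΣQ_DR·Δt = 2.286 × 10^5 m³.
Runoff depth d = V / A = 8.692 mm.
C = d / P = 8.692 / 14.2 = 0.61.

C ≈ 0.61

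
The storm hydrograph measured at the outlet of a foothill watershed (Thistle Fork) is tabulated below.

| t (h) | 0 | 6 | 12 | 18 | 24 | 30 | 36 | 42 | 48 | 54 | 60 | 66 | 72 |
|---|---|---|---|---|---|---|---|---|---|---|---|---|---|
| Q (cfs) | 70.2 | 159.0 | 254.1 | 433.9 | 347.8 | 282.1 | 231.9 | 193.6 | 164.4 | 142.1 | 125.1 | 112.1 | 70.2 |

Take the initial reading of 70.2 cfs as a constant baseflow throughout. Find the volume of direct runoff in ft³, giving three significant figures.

V ≈ 3.62 × 10^7 ft³

Direct-runoff ordinates (Q − Q_b): 0.0, 88.8, 183.9, 363.7, 277.6, 211.9, 161.7, 123.4, 94.2, 71.9, 54.9, 41.9, 0.0 cfs.
ΣQ_DR = 1674 cfs.
With Δt = 6 h = 21600 s, V = ΣQ_DR · Δt = 1674 × 21600 = 3.62 × 10^7 ft³.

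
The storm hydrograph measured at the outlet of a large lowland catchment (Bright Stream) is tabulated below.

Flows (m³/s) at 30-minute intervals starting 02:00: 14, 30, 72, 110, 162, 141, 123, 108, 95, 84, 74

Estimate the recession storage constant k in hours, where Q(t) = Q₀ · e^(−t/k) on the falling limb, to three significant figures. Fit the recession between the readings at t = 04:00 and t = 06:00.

k ≈ 3.75 h

On the falling limb, Q drops from 162 to 95 m³/s between t = 04:00 and t = 06:00 (Δt = 2 h).
k = −Δt / ln(Q₂/Q₁) = −2 / ln(95/162) = 3.75 h.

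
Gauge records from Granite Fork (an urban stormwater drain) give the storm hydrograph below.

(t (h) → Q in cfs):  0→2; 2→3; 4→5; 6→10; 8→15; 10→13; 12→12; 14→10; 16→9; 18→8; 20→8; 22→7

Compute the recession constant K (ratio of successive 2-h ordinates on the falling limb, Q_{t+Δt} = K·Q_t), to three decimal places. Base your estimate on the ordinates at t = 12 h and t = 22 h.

Using the recession-limb readings at t = 12 h and t = 22 h: Q falls from 12 to 7 cfs over 5 intervals.
K = (Q₂/Q₁)^(1/5) = (7/12)^(1/5) = 0.898.

K ≈ 0.898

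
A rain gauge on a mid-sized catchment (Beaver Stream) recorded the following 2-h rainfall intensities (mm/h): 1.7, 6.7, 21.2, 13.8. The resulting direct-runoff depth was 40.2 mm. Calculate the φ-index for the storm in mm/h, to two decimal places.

φ ≈ 7.45 mm/h

Only the 2 blocks with intensity above φ contribute runoff: 21.2, 13.8 mm/h.
Σ(I−φ)·Δt = d  ⇒  (21.2+13.8 − 2φ)·2 = 40.2
φ = (35.00 − 40.2/2) / 2 = 7.45 mm/h.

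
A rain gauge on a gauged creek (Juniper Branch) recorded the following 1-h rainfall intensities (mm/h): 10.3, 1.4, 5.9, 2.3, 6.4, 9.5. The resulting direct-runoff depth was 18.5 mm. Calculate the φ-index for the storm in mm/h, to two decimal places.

φ ≈ 3.40 mm/h

Only the 4 blocks with intensity above φ contribute runoff: 10.3, 5.9, 6.4, 9.5 mm/h.
Σ(I−φ)·Δt = d  ⇒  (10.3+5.9+6.4+9.5 − 4φ)·1 = 18.5
φ = (32.10 − 18.5/1) / 4 = 3.40 mm/h.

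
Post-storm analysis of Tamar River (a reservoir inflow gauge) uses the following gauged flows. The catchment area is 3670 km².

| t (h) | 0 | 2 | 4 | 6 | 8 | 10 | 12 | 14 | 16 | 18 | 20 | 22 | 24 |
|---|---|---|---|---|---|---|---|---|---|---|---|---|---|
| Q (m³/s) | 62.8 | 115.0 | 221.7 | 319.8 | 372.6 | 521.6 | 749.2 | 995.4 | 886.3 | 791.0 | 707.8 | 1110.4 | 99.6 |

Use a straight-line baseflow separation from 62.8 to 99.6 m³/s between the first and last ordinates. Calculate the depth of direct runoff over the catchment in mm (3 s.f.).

Direct runoff: 0.00, 49.13, 152.77, 247.80, 297.53, 443.47, 668.00, 911.13, 798.97, 700.60, 614.33, 1013.87, 0.00 m³/s; ΣQ_DR = 5898 m³/s.
V = ΣQ_DR · Δt = 5898 × 7200 s = 4.246 × 10^7 m³.
Over A = 3670 km², depth = V / A = 11.6 mm.

d ≈ 11.6 mm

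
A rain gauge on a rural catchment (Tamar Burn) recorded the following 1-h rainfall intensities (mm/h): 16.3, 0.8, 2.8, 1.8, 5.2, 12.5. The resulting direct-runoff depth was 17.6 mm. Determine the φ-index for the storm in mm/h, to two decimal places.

Only the 2 blocks with intensity above φ contribute runoff: 16.3, 12.5 mm/h.
Σ(I−φ)·Δt = d  ⇒  (16.3+12.5 − 2φ)·1 = 17.6
φ = (28.80 − 17.6/1) / 2 = 5.60 mm/h.

φ ≈ 5.60 mm/h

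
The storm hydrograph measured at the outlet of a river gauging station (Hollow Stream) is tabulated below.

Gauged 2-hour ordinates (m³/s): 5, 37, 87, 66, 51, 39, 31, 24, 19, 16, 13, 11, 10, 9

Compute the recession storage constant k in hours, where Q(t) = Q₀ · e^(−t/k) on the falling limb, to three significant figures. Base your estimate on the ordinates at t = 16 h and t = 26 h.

k ≈ 13.4 h

On the falling limb, Q drops from 19 to 9 m³/s between t = 16 h and t = 26 h (Δt = 10 h).
k = −Δt / ln(Q₂/Q₁) = −10 / ln(9/19) = 13.4 h.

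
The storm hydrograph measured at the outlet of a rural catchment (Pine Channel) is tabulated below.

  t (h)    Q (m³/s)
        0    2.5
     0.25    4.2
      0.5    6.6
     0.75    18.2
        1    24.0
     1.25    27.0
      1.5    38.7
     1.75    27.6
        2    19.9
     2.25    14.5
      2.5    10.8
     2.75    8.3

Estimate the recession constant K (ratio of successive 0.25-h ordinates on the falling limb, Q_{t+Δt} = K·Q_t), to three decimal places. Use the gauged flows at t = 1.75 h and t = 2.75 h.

K ≈ 0.741

Using the recession-limb readings at t = 1.75 h and t = 2.75 h: Q falls from 27.6 to 8.3 m³/s over 4 intervals.
K = (Q₂/Q₁)^(1/4) = (8.3/27.6)^(1/4) = 0.741.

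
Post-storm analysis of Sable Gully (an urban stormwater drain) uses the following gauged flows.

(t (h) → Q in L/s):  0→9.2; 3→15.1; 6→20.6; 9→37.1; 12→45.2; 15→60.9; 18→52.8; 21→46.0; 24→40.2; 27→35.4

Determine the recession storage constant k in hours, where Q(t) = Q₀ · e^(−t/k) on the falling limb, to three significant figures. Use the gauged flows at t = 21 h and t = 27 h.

On the falling limb, Q drops from 46.0 to 35.4 L/s between t = 21 h and t = 27 h (Δt = 6 h).
k = −Δt / ln(Q₂/Q₁) = −6 / ln(35.4/46.0) = 22.9 h.

k ≈ 22.9 h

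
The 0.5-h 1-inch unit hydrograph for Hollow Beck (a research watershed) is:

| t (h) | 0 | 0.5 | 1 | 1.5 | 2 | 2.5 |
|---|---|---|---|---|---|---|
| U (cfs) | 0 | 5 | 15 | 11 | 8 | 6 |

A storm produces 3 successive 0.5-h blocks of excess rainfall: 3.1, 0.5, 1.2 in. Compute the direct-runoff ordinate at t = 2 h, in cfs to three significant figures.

By discrete convolution, Q_j = Σ (P_i / 1 in) · U_{j−i}.
At t = 2 h (j=4): Q = (3.1/1)·8 + (0.5/1)·11 + (1.2/1)·15 = 48.3 cfs.

Q ≈ 48.3 cfs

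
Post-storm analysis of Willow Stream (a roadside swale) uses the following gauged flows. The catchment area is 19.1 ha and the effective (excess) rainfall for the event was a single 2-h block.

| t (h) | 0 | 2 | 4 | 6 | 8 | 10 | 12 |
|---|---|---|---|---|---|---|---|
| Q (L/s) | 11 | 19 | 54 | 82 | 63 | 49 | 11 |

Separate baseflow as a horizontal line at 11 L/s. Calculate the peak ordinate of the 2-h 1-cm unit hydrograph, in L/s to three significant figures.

U_p ≈ 88.8 L/s

Direct runoff: 0.0, 8.0, 43.0, 71.0, 52.0, 38.0, 0.0 L/s; ΣQ_DR = 212.0 L/s, peak = 71.0 L/s.
Runoff depth d = ΣQ_DR·Δt / A = 212.0 × 7200 / (19.1 ha) = 7.992 mm.
The 1-cm UH is the DRH scaled by (10 mm)/d, so U_p = 71.0 × 10/7.992 = 88.8 L/s.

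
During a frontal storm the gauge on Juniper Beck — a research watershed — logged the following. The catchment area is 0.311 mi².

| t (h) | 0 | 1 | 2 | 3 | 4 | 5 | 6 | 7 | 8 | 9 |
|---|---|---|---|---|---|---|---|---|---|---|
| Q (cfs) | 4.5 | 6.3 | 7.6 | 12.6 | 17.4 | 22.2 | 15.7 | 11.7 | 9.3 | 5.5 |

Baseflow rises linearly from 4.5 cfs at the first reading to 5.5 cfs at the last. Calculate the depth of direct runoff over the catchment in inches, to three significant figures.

Direct runoff: 0.00, 1.69, 2.88, 7.77, 12.46, 17.14, 10.53, 6.42, 3.91, 0.00 cfs; ΣQ_DR = 62.80 cfs.
V = ΣQ_DR · Δt = 62.80 × 3600 s = 2.261 × 10^5 ft³.
Over A = 0.311 mi², depth = V / A = 0.313 in.

d ≈ 0.313 in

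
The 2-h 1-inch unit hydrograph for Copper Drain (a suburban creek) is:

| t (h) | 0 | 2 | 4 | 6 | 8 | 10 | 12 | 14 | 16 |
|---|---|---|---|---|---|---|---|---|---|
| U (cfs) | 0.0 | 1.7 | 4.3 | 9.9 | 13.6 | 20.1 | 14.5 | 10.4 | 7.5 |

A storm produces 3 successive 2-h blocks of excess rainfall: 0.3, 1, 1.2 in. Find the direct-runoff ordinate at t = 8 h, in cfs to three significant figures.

Q ≈ 19.1 cfs

By discrete convolution, Q_j = Σ (P_i / 1 in) · U_{j−i}.
At t = 8 h (j=4): Q = (0.3/1)·13.6 + (1/1)·9.9 + (1.2/1)·4.3 = 19.1 cfs.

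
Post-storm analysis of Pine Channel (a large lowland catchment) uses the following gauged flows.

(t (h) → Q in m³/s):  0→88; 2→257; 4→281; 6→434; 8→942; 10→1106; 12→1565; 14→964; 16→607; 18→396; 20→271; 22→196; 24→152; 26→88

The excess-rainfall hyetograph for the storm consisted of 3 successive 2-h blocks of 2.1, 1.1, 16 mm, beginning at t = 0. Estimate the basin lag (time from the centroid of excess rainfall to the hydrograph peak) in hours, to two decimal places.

t_L ≈ 7.55 h

Centroid of excess rainfall: t_c = Σ P_i·t̄_i / ΣP_i = 4.4479 h (block centres at 1, 3, 5 h).
Hydrograph peak occurs at t = 12 h, so basin lag t_L = 12 − 4.4479 = 7.55 h.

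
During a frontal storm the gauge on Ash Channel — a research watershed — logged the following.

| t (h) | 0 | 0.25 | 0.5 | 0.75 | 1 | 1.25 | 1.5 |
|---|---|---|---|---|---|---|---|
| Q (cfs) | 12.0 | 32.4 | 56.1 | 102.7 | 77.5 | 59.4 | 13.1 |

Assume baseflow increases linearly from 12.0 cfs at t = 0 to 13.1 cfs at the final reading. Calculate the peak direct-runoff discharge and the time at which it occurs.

Q_p = 90.15 cfs at t = 0.75 h

Subtracting baseflow gives direct-runoff ordinates: 0.00, 20.22, 43.73, 90.15, 64.77, 46.48, 0.00 cfs.
The maximum is 90.15 cfs, occurring at the reading for t = 0.75 h.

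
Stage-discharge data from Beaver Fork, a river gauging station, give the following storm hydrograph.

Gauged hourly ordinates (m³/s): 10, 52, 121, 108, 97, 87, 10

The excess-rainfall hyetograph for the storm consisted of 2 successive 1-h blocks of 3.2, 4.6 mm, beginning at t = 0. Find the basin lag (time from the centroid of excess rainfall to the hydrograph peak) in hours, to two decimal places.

t_L ≈ 0.91 h

Centroid of excess rainfall: t_c = Σ P_i·t̄_i / ΣP_i = 1.0897 h (block centres at 0.5, 1.5 h).
Hydrograph peak occurs at t = 2 h, so basin lag t_L = 2 − 1.0897 = 0.91 h.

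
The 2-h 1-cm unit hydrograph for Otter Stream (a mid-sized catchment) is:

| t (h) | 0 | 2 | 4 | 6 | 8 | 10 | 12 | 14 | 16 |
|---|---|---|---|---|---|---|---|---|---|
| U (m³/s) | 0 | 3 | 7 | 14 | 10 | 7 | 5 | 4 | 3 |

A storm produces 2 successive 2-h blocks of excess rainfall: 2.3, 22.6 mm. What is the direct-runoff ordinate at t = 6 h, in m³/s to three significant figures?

Q ≈ 19.0 m³/s

By discrete convolution, Q_j = Σ (P_i / 10 mm) · U_{j−i}.
At t = 6 h (j=3): Q = (2.3/10)·14 + (22.6/10)·7 = 19.0 m³/s.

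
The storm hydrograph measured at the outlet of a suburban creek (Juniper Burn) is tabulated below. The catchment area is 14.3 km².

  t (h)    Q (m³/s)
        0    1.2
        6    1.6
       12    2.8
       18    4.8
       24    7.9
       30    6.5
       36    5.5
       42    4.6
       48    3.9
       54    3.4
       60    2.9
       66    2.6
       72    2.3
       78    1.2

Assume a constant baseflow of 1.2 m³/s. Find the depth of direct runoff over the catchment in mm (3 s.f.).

Direct runoff: 0.0, 0.4, 1.6, 3.6, 6.7, 5.3, 4.3, 3.4, 2.7, 2.2, 1.7, 1.4, 1.1, 0.0 m³/s; ΣQ_DR = 34.40 m³/s.
V = ΣQ_DR · Δt = 34.40 × 21600 s = 7.430 × 10^5 m³.
Over A = 14.3 km², depth = V / A = 52.0 mm.

d ≈ 52.0 mm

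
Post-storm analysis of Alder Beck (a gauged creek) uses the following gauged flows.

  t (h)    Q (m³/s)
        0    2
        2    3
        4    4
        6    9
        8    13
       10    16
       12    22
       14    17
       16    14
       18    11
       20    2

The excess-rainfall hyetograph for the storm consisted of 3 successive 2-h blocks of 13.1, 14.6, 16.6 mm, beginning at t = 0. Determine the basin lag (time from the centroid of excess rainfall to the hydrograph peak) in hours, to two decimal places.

t_L ≈ 8.84 h

Centroid of excess rainfall: t_c = Σ P_i·t̄_i / ΣP_i = 3.1580 h (block centres at 1, 3, 5 h).
Hydrograph peak occurs at t = 12 h, so basin lag t_L = 12 − 3.1580 = 8.84 h.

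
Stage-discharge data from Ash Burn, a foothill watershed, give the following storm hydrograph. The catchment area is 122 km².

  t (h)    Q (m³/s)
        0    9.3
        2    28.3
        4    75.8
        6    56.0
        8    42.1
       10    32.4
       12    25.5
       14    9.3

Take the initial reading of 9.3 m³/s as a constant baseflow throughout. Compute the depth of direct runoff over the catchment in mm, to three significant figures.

Direct runoff: 0.0, 19.0, 66.5, 46.7, 32.8, 23.1, 16.2, 0.0 m³/s; ΣQ_DR = 204.3 m³/s.
V = ΣQ_DR · Δt = 204.3 × 7200 s = 1.471 × 10^6 m³.
Over A = 122 km², depth = V / A = 12.1 mm.

d ≈ 12.1 mm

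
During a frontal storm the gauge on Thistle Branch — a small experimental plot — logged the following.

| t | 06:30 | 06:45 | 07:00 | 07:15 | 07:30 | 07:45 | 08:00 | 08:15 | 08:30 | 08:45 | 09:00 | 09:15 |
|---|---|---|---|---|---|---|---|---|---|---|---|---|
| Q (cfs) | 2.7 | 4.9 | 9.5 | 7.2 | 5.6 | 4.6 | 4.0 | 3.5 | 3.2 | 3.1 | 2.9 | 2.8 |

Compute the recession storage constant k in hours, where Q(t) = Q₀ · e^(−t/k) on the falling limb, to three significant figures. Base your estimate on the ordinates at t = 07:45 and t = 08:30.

k ≈ 2.07 h

On the falling limb, Q drops from 4.6 to 3.2 cfs between t = 07:45 and t = 08:30 (Δt = 0.75 h).
k = −Δt / ln(Q₂/Q₁) = −0.75 / ln(3.2/4.6) = 2.07 h.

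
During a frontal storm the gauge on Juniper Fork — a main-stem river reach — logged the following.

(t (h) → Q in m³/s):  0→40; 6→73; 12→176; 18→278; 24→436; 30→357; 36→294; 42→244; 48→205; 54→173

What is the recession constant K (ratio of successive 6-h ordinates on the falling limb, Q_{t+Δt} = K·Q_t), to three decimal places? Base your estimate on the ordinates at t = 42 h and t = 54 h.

K ≈ 0.842

Using the recession-limb readings at t = 42 h and t = 54 h: Q falls from 244 to 173 m³/s over 2 intervals.
K = (Q₂/Q₁)^(1/2) = (173/244)^(1/2) = 0.842.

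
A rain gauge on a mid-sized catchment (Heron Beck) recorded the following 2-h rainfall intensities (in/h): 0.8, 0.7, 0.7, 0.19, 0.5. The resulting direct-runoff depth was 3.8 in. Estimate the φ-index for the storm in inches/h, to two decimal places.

φ ≈ 0.20 in/h

Only the 4 blocks with intensity above φ contribute runoff: 0.8, 0.7, 0.7, 0.5 in/h.
Σ(I−φ)·Δt = d  ⇒  (0.8+0.7+0.7+0.5 − 4φ)·2 = 3.8
φ = (2.700 − 3.8/2) / 4 = 0.20 in/h.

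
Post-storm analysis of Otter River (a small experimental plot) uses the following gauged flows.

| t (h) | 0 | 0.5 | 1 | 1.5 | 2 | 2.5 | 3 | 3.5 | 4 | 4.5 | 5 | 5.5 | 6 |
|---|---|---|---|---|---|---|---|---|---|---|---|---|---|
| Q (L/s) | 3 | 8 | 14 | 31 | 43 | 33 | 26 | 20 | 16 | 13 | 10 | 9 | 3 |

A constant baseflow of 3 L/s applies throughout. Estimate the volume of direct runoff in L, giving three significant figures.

V ≈ 3.42 × 10^5 L

Direct-runoff ordinates (Q − Q_b): 0.0, 5.0, 11.0, 28.0, 40.0, 30.0, 23.0, 17.0, 13.0, 10.0, 7.0, 6.0, 0.0 L/s.
ΣQ_DR = 190.0 L/s.
With Δt = 0.5 h = 1800 s, V = ΣQ_DR · Δt = 190.0 × 1800 = 3.42 × 10^5 L.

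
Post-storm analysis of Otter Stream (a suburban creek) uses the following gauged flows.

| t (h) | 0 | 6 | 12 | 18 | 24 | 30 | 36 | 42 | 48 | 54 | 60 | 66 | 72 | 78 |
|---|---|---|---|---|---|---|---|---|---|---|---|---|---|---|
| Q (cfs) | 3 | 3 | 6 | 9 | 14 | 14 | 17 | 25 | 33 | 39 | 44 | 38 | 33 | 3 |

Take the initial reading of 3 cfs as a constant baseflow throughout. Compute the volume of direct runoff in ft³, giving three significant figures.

Direct-runoff ordinates (Q − Q_b): 0.0, 0.0, 3.0, 6.0, 11.0, 11.0, 14.0, 22.0, 30.0, 36.0, 41.0, 35.0, 30.0, 0.0 cfs.
ΣQ_DR = 239.0 cfs.
With Δt = 6 h = 21600 s, V = ΣQ_DR · Δt = 239.0 × 21600 = 5.16 × 10^6 ft³.

V ≈ 5.16 × 10^6 ft³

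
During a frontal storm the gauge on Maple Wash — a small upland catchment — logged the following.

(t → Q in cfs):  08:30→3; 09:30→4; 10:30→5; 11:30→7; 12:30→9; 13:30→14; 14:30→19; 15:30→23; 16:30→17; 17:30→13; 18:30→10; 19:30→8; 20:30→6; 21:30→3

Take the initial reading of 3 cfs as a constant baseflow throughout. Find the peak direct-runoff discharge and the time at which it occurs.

Q_p = 20.0 cfs at t = 15:30

Subtracting baseflow gives direct-runoff ordinates: 0.0, 1.0, 2.0, 4.0, 6.0, 11.0, 16.0, 20.0, 14.0, 10.0, 7.0, 5.0, 3.0, 0.0 cfs.
The maximum is 20.0 cfs, occurring at the reading for t = 15:30.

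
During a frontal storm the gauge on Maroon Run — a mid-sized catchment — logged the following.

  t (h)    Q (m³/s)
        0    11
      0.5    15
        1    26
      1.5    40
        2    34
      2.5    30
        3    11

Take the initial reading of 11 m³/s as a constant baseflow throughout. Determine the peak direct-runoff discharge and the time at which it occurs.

Q_p = 29.0 m³/s at t = 1.5 h

Subtracting baseflow gives direct-runoff ordinates: 0.0, 4.0, 15.0, 29.0, 23.0, 19.0, 0.0 m³/s.
The maximum is 29.0 m³/s, occurring at the reading for t = 1.5 h.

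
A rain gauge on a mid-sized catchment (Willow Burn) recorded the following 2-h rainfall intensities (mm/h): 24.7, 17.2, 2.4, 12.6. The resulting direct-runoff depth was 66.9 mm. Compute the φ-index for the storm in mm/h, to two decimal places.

Only the 3 blocks with intensity above φ contribute runoff: 24.7, 17.2, 12.6 mm/h.
Σ(I−φ)·Δt = d  ⇒  (24.7+17.2+12.6 − 3φ)·2 = 66.9
φ = (54.50 − 66.9/2) / 3 = 7.02 mm/h.

φ ≈ 7.02 mm/h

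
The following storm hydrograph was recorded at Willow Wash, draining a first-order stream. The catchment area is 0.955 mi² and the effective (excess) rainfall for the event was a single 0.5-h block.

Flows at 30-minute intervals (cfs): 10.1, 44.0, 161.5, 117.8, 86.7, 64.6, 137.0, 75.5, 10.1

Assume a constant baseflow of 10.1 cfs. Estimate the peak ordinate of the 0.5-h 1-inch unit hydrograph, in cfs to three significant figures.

Direct runoff: 0.0, 33.9, 151.4, 107.7, 76.6, 54.5, 126.9, 65.4, 0.0 cfs; ΣQ_DR = 616.4 cfs, peak = 151.4 cfs.
Runoff depth d = ΣQ_DR·Δt / A = 616.4 × 1800 / (0.955 mi²) = 0.5001 in.
The 1-inch UH is the DRH scaled by (1 in)/d, so U_p = 151.4 × 1/0.5001 = 303 cfs.

U_p ≈ 303 cfs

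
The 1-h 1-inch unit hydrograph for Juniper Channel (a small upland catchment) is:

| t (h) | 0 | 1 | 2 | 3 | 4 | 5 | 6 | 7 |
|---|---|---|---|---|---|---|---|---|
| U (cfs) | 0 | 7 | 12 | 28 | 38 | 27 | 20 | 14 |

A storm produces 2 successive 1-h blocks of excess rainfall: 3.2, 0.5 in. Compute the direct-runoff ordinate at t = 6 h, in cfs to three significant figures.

By discrete convolution, Q_j = Σ (P_i / 1 in) · U_{j−i}.
At t = 6 h (j=6): Q = (3.2/1)·20 + (0.5/1)·27 = 77.5 cfs.

Q ≈ 77.5 cfs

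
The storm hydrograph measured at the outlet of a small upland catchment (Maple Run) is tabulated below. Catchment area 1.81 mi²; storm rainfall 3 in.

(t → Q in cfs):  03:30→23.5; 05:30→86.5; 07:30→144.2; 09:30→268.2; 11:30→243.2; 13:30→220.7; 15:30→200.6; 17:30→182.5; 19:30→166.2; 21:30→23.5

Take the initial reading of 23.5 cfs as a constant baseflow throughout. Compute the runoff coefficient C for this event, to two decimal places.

ΣQ_DR = 1324 cfs; V = ΣQ_DR·Δt = 9.534 × 10^6 ft³.
Runoff depth d = V / A = 2.267 in.
C = d / P = 2.267 / 3 = 0.76.

C ≈ 0.76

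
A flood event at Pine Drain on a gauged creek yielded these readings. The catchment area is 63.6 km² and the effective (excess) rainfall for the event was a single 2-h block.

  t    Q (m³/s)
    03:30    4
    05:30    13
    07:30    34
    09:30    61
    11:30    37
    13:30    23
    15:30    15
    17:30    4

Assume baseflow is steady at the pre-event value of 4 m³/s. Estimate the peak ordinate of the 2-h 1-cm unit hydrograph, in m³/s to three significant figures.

U_p ≈ 31.7 m³/s

Direct runoff: 0.0, 9.0, 30.0, 57.0, 33.0, 19.0, 11.0, 0.0 m³/s; ΣQ_DR = 159.0 m³/s, peak = 57.0 m³/s.
Runoff depth d = ΣQ_DR·Δt / A = 159.0 × 7200 / (63.6 km²) = 18.00 mm.
The 1-cm UH is the DRH scaled by (10 mm)/d, so U_p = 57.0 × 10/18.00 = 31.7 m³/s.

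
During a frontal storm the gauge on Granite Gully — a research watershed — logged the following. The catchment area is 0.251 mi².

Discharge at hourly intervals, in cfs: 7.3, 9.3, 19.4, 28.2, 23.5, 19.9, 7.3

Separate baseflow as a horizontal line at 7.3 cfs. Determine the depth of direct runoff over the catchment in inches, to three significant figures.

Direct runoff: 0.0, 2.0, 12.1, 20.9, 16.2, 12.6, 0.0 cfs; ΣQ_DR = 63.80 cfs.
V = ΣQ_DR · Δt = 63.80 × 3600 s = 2.297 × 10^5 ft³.
Over A = 0.251 mi², depth = V / A = 0.394 in.

d ≈ 0.394 in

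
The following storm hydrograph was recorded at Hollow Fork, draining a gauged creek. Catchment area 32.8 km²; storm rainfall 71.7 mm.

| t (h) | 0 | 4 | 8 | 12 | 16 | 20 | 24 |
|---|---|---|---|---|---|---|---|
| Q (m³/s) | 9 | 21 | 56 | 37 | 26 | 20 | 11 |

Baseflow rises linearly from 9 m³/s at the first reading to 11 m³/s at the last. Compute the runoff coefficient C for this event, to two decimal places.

C ≈ 0.67

ΣQ_DR = 110.0 m³/s; V = ΣQ_DR·Δt = 1.584 × 10^6 m³.
Runoff depth d = V / A = 48.29 mm.
C = d / P = 48.29 / 71.7 = 0.67.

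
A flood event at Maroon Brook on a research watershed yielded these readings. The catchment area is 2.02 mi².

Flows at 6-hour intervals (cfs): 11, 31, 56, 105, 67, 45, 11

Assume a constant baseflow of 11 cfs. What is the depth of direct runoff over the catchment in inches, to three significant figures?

Direct runoff: 0.0, 20.0, 45.0, 94.0, 56.0, 34.0, 0.0 cfs; ΣQ_DR = 249.0 cfs.
V = ΣQ_DR · Δt = 249.0 × 21600 s = 5.378 × 10^6 ft³.
Over A = 2.02 mi², depth = V / A = 1.15 in.

d ≈ 1.15 in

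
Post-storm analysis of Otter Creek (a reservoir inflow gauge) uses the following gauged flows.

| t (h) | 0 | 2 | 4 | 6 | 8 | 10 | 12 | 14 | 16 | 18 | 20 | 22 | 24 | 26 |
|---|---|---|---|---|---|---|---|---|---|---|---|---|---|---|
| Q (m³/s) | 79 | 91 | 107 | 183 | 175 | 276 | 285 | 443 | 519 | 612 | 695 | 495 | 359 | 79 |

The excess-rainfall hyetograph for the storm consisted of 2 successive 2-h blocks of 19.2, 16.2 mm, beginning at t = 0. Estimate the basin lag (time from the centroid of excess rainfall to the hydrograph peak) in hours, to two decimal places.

Centroid of excess rainfall: t_c = Σ P_i·t̄_i / ΣP_i = 1.9153 h (block centres at 1, 3 h).
Hydrograph peak occurs at t = 20 h, so basin lag t_L = 20 − 1.9153 = 18.08 h.

t_L ≈ 18.08 h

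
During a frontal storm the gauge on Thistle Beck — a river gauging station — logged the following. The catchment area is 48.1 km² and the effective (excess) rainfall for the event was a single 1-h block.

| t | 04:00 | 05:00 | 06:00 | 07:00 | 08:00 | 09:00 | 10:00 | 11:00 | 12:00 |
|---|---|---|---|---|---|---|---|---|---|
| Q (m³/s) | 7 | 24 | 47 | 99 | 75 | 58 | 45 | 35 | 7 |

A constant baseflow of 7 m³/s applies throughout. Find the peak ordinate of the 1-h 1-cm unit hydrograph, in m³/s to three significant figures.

Direct runoff: 0.0, 17.0, 40.0, 92.0, 68.0, 51.0, 38.0, 28.0, 0.0 m³/s; ΣQ_DR = 334.0 m³/s, peak = 92.0 m³/s.
Runoff depth d = ΣQ_DR·Δt / A = 334.0 × 3600 / (48.1 km²) = 25.00 mm.
The 1-cm UH is the DRH scaled by (10 mm)/d, so U_p = 92.0 × 10/25.00 = 36.8 m³/s.

U_p ≈ 36.8 m³/s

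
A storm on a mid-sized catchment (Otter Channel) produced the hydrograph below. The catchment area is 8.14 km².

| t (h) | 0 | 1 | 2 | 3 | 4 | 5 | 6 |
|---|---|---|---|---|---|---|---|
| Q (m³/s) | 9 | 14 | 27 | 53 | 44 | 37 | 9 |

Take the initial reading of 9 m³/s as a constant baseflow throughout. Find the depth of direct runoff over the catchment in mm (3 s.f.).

Direct runoff: 0.0, 5.0, 18.0, 44.0, 35.0, 28.0, 0.0 m³/s; ΣQ_DR = 130.0 m³/s.
V = ΣQ_DR · Δt = 130.0 × 3600 s = 4.680 × 10^5 m³.
Over A = 8.14 km², depth = V / A = 57.5 mm.

d ≈ 57.5 mm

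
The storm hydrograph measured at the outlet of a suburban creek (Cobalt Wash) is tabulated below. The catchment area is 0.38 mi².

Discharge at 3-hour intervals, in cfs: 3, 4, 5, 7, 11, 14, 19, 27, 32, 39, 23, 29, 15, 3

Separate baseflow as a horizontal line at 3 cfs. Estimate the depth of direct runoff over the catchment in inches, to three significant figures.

d ≈ 2.31 in

Direct runoff: 0.0, 1.0, 2.0, 4.0, 8.0, 11.0, 16.0, 24.0, 29.0, 36.0, 20.0, 26.0, 12.0, 0.0 cfs; ΣQ_DR = 189.0 cfs.
V = ΣQ_DR · Δt = 189.0 × 10800 s = 2.041 × 10^6 ft³.
Over A = 0.38 mi², depth = V / A = 2.31 in.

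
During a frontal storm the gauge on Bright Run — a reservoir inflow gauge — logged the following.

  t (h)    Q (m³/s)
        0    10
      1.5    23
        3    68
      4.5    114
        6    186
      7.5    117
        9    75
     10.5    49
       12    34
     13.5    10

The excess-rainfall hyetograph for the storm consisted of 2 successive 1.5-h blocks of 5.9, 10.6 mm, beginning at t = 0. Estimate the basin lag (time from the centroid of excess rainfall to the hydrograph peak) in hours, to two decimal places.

t_L ≈ 4.29 h

Centroid of excess rainfall: t_c = Σ P_i·t̄_i / ΣP_i = 1.7136 h (block centres at 0.75, 2.25 h).
Hydrograph peak occurs at t = 6 h, so basin lag t_L = 6 − 1.7136 = 4.29 h.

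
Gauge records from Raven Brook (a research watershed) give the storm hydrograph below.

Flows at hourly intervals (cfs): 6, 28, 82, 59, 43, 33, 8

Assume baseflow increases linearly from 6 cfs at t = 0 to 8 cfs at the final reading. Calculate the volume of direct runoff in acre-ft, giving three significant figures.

V ≈ 17.4 acre-ft

Direct-runoff ordinates (Q − Q_b): 0.00, 21.67, 75.33, 52.00, 35.67, 25.33, 0.00 cfs.
ΣQ_DR = 210.0 cfs.
With Δt = 1 h = 3600 s, V = ΣQ_DR · Δt = 210.0 × 3600 = 7.56 × 10^5 ft³ = 17.4 acre-ft.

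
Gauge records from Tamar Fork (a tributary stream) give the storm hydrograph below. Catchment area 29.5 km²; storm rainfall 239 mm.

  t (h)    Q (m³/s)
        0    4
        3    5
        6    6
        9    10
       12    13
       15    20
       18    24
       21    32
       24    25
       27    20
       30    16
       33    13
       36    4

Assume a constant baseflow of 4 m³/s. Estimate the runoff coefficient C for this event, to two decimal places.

C ≈ 0.21

ΣQ_DR = 140.0 m³/s; V = ΣQ_DR·Δt = 1.512 × 10^6 m³.
Runoff depth d = V / A = 51.25 mm.
C = d / P = 51.25 / 239 = 0.21.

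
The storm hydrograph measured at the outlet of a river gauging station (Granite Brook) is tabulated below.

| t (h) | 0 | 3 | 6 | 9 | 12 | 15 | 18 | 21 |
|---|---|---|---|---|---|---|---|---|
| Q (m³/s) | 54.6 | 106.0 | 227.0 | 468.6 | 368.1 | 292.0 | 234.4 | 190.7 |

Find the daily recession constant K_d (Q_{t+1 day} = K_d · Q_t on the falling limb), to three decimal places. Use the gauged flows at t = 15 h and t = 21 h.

Between t = 15 h and t = 21 h the flow falls from 292.0 to 190.7 m³/s over 2×3 h = 6 h.
Per-interval ratio K = (190.7/292.0)^(1/2) = 0.8081; K_d = K^(24/3) = 0.182.

K_d ≈ 0.182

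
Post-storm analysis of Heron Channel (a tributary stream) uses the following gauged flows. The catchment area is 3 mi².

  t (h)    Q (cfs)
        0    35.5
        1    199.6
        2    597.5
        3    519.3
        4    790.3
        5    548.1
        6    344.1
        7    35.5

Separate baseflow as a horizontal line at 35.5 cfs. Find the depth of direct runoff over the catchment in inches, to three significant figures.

Direct runoff: 0.0, 164.1, 562.0, 483.8, 754.8, 512.6, 308.6, 0.0 cfs; ΣQ_DR = 2786 cfs.
V = ΣQ_DR · Δt = 2786 × 3600 s = 1.003 × 10^7 ft³.
Over A = 3 mi², depth = V / A = 1.44 in.

d ≈ 1.44 in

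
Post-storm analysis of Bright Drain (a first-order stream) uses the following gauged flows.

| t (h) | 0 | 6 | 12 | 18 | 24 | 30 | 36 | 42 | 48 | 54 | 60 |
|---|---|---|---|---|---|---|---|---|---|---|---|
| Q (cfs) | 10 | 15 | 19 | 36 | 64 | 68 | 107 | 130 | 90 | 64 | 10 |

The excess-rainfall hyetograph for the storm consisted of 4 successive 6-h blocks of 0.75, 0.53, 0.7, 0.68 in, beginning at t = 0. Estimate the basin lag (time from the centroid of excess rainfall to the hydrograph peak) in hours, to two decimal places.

Centroid of excess rainfall: t_c = Σ P_i·t̄_i / ΣP_i = 11.9549 h (block centres at 3, 9, 15, 21 h).
Hydrograph peak occurs at t = 42 h, so basin lag t_L = 42 − 11.9549 = 30.05 h.

t_L ≈ 30.05 h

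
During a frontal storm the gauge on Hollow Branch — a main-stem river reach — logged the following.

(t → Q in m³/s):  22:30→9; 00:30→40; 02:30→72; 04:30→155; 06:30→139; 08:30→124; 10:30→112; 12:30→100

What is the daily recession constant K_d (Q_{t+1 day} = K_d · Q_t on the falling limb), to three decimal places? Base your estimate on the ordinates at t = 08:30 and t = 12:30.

K_d ≈ 0.275

Between t = 08:30 and t = 12:30 the flow falls from 124 to 100 m³/s over 2×2 h = 4 h.
Per-interval ratio K = (100/124)^(1/2) = 0.8980; K_d = K^(24/2) = 0.275.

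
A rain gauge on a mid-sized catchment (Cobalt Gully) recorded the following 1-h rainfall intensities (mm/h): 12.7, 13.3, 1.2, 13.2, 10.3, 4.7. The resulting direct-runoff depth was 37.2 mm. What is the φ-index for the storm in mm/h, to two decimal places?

φ ≈ 3.40 mm/h

Only the 5 blocks with intensity above φ contribute runoff: 12.7, 13.3, 13.2, 10.3, 4.7 mm/h.
Σ(I−φ)·Δt = d  ⇒  (12.7+13.3+13.2+10.3+4.7 − 5φ)·1 = 37.2
φ = (54.20 − 37.2/1) / 5 = 3.40 mm/h.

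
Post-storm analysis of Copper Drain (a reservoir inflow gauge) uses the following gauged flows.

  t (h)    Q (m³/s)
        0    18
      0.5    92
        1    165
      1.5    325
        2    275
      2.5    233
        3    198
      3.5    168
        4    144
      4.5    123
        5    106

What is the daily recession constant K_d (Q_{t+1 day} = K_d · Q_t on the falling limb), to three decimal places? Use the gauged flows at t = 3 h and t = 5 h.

Between t = 3 h and t = 5 h the flow falls from 198 to 106 m³/s over 4×0.5 h = 2 h.
Per-interval ratio K = (106/198)^(1/4) = 0.8554; K_d = K^(24/0.5) = 0.001.

K_d ≈ 0.001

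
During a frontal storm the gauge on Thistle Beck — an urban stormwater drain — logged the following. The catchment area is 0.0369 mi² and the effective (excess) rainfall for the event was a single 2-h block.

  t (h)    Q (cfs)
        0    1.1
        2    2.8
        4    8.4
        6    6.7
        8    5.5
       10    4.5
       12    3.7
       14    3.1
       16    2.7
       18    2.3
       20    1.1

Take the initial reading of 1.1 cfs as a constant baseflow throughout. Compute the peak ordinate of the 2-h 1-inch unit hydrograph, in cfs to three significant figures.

Direct runoff: 0.0, 1.7, 7.3, 5.6, 4.4, 3.4, 2.6, 2.0, 1.6, 1.2, 0.0 cfs; ΣQ_DR = 29.80 cfs, peak = 7.3 cfs.
Runoff depth d = ΣQ_DR·Δt / A = 29.80 × 7200 / (0.0369 mi²) = 2.503 in.
The 1-inch UH is the DRH scaled by (1 in)/d, so U_p = 7.3 × 1/2.503 = 2.92 cfs.

U_p ≈ 2.92 cfs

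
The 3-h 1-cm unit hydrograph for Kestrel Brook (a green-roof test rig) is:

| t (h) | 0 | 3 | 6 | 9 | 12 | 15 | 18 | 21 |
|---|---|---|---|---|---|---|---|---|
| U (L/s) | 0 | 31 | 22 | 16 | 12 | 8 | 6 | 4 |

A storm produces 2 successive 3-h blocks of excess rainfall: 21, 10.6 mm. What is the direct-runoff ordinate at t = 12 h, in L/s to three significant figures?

By discrete convolution, Q_j = Σ (P_i / 10 mm) · U_{j−i}.
At t = 12 h (j=4): Q = (21/10)·12 + (10.6/10)·16 = 42.2 L/s.

Q ≈ 42.2 L/s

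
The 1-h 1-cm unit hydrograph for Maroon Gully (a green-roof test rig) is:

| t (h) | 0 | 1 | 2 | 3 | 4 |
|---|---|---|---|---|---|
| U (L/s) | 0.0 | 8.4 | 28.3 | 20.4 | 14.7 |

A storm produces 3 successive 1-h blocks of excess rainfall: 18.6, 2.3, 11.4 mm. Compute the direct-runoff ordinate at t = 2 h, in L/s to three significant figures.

By discrete convolution, Q_j = Σ (P_i / 10 mm) · U_{j−i}.
At t = 2 h (j=2): Q = (18.6/10)·28.3 + (2.3/10)·8.4 + (11.4/10)·0.0 = 54.6 L/s.

Q ≈ 54.6 L/s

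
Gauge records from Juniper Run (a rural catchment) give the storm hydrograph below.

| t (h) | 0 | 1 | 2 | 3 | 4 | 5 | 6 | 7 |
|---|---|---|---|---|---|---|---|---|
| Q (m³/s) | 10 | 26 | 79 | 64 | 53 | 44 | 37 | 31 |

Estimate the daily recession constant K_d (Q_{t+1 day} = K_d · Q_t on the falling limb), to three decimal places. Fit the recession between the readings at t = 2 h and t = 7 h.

K_d ≈ 0.011

Between t = 2 h and t = 7 h the flow falls from 79 to 31 m³/s over 5×1 h = 5 h.
Per-interval ratio K = (31/79)^(1/5) = 0.8294; K_d = K^(24/1) = 0.011.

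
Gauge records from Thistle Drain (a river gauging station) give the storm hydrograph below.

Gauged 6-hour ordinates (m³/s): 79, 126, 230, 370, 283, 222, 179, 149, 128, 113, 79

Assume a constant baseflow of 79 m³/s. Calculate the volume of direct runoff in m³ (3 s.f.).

Direct-runoff ordinates (Q − Q_b): 0.0, 47.0, 151.0, 291.0, 204.0, 143.0, 100.0, 70.0, 49.0, 34.0, 0.0 m³/s.
ΣQ_DR = 1089 m³/s.
With Δt = 6 h = 21600 s, V = ΣQ_DR · Δt = 1089 × 21600 = 2.35 × 10^7 m³.

V ≈ 2.35 × 10^7 m³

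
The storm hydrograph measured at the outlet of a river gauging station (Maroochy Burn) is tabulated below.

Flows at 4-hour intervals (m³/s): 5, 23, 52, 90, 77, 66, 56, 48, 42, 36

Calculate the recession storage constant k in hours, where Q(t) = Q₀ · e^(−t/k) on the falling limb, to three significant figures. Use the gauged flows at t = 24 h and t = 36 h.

k ≈ 27.2 h

On the falling limb, Q drops from 56 to 36 m³/s between t = 24 h and t = 36 h (Δt = 12 h).
k = −Δt / ln(Q₂/Q₁) = −12 / ln(36/56) = 27.2 h.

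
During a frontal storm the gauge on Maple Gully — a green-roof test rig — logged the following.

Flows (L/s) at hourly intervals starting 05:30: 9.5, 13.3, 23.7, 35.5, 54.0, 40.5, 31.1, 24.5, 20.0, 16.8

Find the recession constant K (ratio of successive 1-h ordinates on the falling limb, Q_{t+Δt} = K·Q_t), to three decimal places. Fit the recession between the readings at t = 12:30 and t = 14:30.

Using the recession-limb readings at t = 12:30 and t = 14:30: Q falls from 24.5 to 16.8 L/s over 2 intervals.
K = (Q₂/Q₁)^(1/2) = (16.8/24.5)^(1/2) = 0.828.

K ≈ 0.828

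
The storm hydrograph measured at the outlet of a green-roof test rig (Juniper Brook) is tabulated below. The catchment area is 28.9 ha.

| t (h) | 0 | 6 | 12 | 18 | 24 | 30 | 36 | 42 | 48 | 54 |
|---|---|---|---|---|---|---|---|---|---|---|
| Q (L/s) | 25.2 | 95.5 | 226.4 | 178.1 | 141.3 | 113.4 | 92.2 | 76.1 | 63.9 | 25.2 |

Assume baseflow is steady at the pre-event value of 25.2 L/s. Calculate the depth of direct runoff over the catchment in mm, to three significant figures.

Direct runoff: 0.0, 70.3, 201.2, 152.9, 116.1, 88.2, 67.0, 50.9, 38.7, 0.0 L/s; ΣQ_DR = 785.3 L/s.
V = ΣQ_DR · Δt = 785.3 × 21600 s = 1.696 × 10^7 L.
Over A = 28.9 ha, depth = V / A = 58.7 mm.

d ≈ 58.7 mm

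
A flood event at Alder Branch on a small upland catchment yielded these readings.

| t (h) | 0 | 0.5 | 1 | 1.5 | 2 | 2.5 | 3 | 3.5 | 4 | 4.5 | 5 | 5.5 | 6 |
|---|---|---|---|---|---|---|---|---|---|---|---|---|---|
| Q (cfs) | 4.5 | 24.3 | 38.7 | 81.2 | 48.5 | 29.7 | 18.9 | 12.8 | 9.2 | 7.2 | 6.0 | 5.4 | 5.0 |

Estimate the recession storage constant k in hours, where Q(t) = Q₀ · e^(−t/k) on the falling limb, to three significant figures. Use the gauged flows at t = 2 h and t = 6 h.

On the falling limb, Q drops from 48.5 to 5.0 cfs between t = 2 h and t = 6 h (Δt = 4 h).
k = −Δt / ln(Q₂/Q₁) = −4 / ln(5.0/48.5) = 1.76 h.

k ≈ 1.76 h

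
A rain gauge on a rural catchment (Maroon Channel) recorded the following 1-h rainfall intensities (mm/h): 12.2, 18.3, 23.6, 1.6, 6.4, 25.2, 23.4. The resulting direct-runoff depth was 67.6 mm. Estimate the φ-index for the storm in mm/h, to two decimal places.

φ ≈ 7.02 mm/h

Only the 5 blocks with intensity above φ contribute runoff: 12.2, 18.3, 23.6, 25.2, 23.4 mm/h.
Σ(I−φ)·Δt = d  ⇒  (12.2+18.3+23.6+25.2+23.4 − 5φ)·1 = 67.6
φ = (102.7 − 67.6/1) / 5 = 7.02 mm/h.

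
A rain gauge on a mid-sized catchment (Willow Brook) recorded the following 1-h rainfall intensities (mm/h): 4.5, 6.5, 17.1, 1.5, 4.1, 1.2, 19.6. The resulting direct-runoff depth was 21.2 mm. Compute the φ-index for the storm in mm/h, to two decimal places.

Only the 2 blocks with intensity above φ contribute runoff: 17.1, 19.6 mm/h.
Σ(I−φ)·Δt = d  ⇒  (17.1+19.6 − 2φ)·1 = 21.2
φ = (36.70 − 21.2/1) / 2 = 7.75 mm/h.

φ ≈ 7.75 mm/h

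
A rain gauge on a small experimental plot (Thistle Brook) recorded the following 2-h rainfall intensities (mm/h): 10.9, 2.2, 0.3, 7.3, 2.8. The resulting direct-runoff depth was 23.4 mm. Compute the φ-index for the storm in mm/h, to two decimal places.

φ ≈ 3.25 mm/h

Only the 2 blocks with intensity above φ contribute runoff: 10.9, 7.3 mm/h.
Σ(I−φ)·Δt = d  ⇒  (10.9+7.3 − 2φ)·2 = 23.4
φ = (18.20 − 23.4/2) / 2 = 3.25 mm/h.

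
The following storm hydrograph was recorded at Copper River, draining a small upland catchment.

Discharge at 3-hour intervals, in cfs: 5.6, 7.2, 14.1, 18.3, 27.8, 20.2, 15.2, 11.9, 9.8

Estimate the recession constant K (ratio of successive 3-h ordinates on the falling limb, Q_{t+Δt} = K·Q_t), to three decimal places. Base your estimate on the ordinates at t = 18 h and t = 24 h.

K ≈ 0.803

Using the recession-limb readings at t = 18 h and t = 24 h: Q falls from 15.2 to 9.8 cfs over 2 intervals.
K = (Q₂/Q₁)^(1/2) = (9.8/15.2)^(1/2) = 0.803.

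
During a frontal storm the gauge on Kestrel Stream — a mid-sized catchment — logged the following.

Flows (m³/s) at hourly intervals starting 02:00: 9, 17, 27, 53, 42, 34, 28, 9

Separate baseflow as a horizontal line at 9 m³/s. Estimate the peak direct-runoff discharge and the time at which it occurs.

Subtracting baseflow gives direct-runoff ordinates: 0.0, 8.0, 18.0, 44.0, 33.0, 25.0, 19.0, 0.0 m³/s.
The maximum is 44.0 m³/s, occurring at the reading for t = 05:00.

Q_p = 44.0 m³/s at t = 05:00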